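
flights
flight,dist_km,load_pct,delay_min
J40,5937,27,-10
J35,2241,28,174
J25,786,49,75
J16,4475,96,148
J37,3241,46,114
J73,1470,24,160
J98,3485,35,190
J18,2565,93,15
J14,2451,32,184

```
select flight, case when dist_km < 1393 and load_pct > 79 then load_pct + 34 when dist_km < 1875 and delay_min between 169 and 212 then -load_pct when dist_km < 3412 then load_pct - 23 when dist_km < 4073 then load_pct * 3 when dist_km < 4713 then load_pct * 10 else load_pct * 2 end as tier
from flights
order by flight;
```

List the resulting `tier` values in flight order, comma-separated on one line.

flight=J14: dist_km < 3412 → 9
flight=J16: dist_km < 4713 → 960
flight=J18: dist_km < 3412 → 70
flight=J25: dist_km < 3412 → 26
flight=J35: dist_km < 3412 → 5
flight=J37: dist_km < 3412 → 23
flight=J40: ELSE → 54
flight=J73: dist_km < 3412 → 1
flight=J98: dist_km < 4073 → 105

9, 960, 70, 26, 5, 23, 54, 1, 105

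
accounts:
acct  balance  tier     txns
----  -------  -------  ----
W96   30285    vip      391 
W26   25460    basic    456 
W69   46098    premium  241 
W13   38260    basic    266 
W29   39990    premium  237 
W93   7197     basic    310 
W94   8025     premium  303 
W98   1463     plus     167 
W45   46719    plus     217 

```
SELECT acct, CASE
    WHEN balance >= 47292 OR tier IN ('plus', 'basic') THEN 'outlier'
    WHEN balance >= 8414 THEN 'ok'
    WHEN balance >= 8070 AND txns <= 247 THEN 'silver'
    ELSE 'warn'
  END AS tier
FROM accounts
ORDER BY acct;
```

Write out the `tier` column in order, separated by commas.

outlier, outlier, ok, outlier, ok, outlier, warn, ok, outlier

acct=W13: balance >= 47292 OR tier IN ('plus', 'basic') → outlier
acct=W26: balance >= 47292 OR tier IN ('plus', 'basic') → outlier
acct=W29: balance >= 8414 → ok
acct=W45: balance >= 47292 OR tier IN ('plus', 'basic') → outlier
acct=W69: balance >= 8414 → ok
acct=W93: balance >= 47292 OR tier IN ('plus', 'basic') → outlier
acct=W94: ELSE → warn
acct=W96: balance >= 8414 → ok
acct=W98: balance >= 47292 OR tier IN ('plus', 'basic') → outlier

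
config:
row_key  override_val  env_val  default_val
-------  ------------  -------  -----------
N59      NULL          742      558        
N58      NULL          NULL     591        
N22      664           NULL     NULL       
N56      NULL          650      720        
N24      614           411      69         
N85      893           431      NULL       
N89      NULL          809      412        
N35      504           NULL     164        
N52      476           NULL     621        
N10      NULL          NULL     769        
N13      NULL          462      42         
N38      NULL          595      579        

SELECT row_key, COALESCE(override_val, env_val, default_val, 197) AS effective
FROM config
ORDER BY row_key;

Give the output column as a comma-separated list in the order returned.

row_key=N10: override_val=NULL, env_val=NULL, default_val=769 → 769
row_key=N13: override_val=NULL, env_val=462 → 462
row_key=N22: override_val=664 → 664
row_key=N24: override_val=614 → 614
row_key=N35: override_val=504 → 504
row_key=N38: override_val=NULL, env_val=595 → 595
row_key=N52: override_val=476 → 476
row_key=N56: override_val=NULL, env_val=650 → 650
row_key=N58: override_val=NULL, env_val=NULL, default_val=591 → 591
row_key=N59: override_val=NULL, env_val=742 → 742
row_key=N85: override_val=893 → 893
row_key=N89: override_val=NULL, env_val=809 → 809

769, 462, 664, 614, 504, 595, 476, 650, 591, 742, 893, 809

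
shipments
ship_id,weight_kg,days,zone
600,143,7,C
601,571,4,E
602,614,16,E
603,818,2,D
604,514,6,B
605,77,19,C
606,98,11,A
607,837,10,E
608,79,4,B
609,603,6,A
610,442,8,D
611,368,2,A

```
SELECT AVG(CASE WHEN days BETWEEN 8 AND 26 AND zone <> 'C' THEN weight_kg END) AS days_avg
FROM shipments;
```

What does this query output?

ship_id=600: ✗
ship_id=601: ✗
ship_id=602: ✓ → 614
ship_id=603: ✗
ship_id=604: ✗
ship_id=605: ✗
ship_id=606: ✓ → 98
ship_id=607: ✓ → 837
ship_id=608: ✗
ship_id=609: ✗
ship_id=610: ✓ → 442
ship_id=611: ✗
days_avg = (614 + 98 + 837 + 442) / 4 = 497.75

497.75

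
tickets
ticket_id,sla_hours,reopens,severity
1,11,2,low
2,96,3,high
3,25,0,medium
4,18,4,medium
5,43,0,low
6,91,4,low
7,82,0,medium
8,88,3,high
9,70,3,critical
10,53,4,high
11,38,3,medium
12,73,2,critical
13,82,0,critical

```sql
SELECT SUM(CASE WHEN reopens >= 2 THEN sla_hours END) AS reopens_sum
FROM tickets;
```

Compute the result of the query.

538

ticket_id=1: ✓ → 11
ticket_id=2: ✓ → 96
ticket_id=3: ✗
ticket_id=4: ✓ → 18
ticket_id=5: ✗
ticket_id=6: ✓ → 91
ticket_id=7: ✗
ticket_id=8: ✓ → 88
ticket_id=9: ✓ → 70
ticket_id=10: ✓ → 53
ticket_id=11: ✓ → 38
ticket_id=12: ✓ → 73
ticket_id=13: ✗
reopens_sum = 11 + 96 + 18 + 91 + 88 + 70 + 53 + 38 + 73 = 538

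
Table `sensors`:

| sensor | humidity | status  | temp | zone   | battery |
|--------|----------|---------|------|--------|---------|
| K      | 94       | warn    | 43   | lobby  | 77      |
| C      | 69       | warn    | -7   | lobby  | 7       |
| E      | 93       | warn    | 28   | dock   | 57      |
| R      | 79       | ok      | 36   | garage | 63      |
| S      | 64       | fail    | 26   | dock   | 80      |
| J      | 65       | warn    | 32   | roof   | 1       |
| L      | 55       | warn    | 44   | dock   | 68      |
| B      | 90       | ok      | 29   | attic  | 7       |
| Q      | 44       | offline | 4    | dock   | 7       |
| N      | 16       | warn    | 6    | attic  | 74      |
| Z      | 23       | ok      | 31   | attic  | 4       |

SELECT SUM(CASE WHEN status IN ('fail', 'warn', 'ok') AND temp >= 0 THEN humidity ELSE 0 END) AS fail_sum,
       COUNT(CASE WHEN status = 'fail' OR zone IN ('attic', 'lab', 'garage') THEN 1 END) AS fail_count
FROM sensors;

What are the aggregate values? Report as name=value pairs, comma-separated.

[fail_sum: status IN ('fail', 'warn', 'ok') AND temp >= 0]
sensor=K: ✓ → 94
sensor=C: ✗
sensor=E: ✓ → 93
sensor=R: ✓ → 79
sensor=S: ✓ → 64
sensor=J: ✓ → 65
sensor=L: ✓ → 55
sensor=B: ✓ → 90
sensor=Q: ✗
sensor=N: ✓ → 16
sensor=Z: ✓ → 23
fail_sum = 94 + 93 + 79 + 64 + 65 + 55 + 90 + 16 + 23 = 579
—
[fail_count: status = 'fail' OR zone IN ('attic', 'lab', 'garage')]
sensor=K: ✗
sensor=C: ✗
sensor=E: ✗
sensor=R: ✓ → 1
sensor=S: ✓ → 1
sensor=J: ✗
sensor=L: ✗
sensor=B: ✓ → 1
sensor=Q: ✗
sensor=N: ✓ → 1
sensor=Z: ✓ → 1
fail_count = COUNT(1, 1, 1, 1, 1) = 5

fail_sum=579, fail_count=5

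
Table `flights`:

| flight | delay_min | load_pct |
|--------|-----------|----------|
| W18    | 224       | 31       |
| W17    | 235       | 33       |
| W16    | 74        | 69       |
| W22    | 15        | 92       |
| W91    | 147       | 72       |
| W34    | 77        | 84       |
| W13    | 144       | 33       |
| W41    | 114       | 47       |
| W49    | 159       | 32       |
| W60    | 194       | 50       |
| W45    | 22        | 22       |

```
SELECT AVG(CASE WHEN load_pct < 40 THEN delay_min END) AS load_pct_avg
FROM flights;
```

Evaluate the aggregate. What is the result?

156.8

flight=W18: ✓ → 224
flight=W17: ✓ → 235
flight=W16: ✗
flight=W22: ✗
flight=W91: ✗
flight=W34: ✗
flight=W13: ✓ → 144
flight=W41: ✗
flight=W49: ✓ → 159
flight=W60: ✗
flight=W45: ✓ → 22
load_pct_avg = (224 + 235 + 144 + 159 + 22) / 5 = 156.8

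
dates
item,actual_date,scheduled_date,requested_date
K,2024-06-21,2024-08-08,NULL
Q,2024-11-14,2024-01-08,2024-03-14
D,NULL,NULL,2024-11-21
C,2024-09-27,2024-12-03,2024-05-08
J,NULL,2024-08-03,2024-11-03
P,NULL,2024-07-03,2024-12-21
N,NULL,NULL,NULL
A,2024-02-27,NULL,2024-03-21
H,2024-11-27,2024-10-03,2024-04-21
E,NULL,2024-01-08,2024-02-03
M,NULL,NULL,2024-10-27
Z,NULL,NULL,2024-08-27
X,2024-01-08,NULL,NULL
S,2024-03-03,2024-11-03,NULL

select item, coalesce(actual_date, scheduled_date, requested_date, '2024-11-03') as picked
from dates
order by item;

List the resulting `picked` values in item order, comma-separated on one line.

2024-02-27, 2024-09-27, 2024-11-21, 2024-01-08, 2024-11-27, 2024-08-03, 2024-06-21, 2024-10-27, 2024-11-03, 2024-07-03, 2024-11-14, 2024-03-03, 2024-01-08, 2024-08-27

item=A: actual_date=2024-02-27 → 2024-02-27
item=C: actual_date=2024-09-27 → 2024-09-27
item=D: actual_date=NULL, scheduled_date=NULL, requested_date=2024-11-21 → 2024-11-21
item=E: actual_date=NULL, scheduled_date=2024-01-08 → 2024-01-08
item=H: actual_date=2024-11-27 → 2024-11-27
item=J: actual_date=NULL, scheduled_date=2024-08-03 → 2024-08-03
item=K: actual_date=2024-06-21 → 2024-06-21
item=M: actual_date=NULL, scheduled_date=NULL, requested_date=2024-10-27 → 2024-10-27
item=N: actual_date=NULL, scheduled_date=NULL, requested_date=NULL, → literal 2024-11-03 → 2024-11-03
item=P: actual_date=NULL, scheduled_date=2024-07-03 → 2024-07-03
item=Q: actual_date=2024-11-14 → 2024-11-14
item=S: actual_date=2024-03-03 → 2024-03-03
item=X: actual_date=2024-01-08 → 2024-01-08
item=Z: actual_date=NULL, scheduled_date=NULL, requested_date=2024-08-27 → 2024-08-27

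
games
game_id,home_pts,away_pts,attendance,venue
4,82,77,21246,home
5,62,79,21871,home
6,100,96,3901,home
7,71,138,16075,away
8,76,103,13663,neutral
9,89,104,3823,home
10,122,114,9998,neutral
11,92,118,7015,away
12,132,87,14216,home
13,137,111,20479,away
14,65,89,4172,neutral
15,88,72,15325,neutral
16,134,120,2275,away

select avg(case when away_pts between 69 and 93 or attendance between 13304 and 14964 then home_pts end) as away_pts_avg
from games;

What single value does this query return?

game_id=4: ✓ → 82
game_id=5: ✓ → 62
game_id=6: ✗
game_id=7: ✗
game_id=8: ✓ → 76
game_id=9: ✗
game_id=10: ✗
game_id=11: ✗
game_id=12: ✓ → 132
game_id=13: ✗
game_id=14: ✓ → 65
game_id=15: ✓ → 88
game_id=16: ✗
away_pts_avg = (82 + 62 + 76 + 132 + 65 + 88) / 6 = 84.1666666667

84.1666666667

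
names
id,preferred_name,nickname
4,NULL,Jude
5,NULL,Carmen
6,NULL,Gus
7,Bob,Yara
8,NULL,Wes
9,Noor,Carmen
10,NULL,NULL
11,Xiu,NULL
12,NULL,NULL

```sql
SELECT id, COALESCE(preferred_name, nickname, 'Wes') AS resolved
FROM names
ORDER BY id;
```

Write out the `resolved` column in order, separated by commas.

Jude, Carmen, Gus, Bob, Wes, Noor, Wes, Xiu, Wes

id=4: preferred_name=NULL, nickname=Jude → Jude
id=5: preferred_name=NULL, nickname=Carmen → Carmen
id=6: preferred_name=NULL, nickname=Gus → Gus
id=7: preferred_name=Bob → Bob
id=8: preferred_name=NULL, nickname=Wes → Wes
id=9: preferred_name=Noor → Noor
id=10: preferred_name=NULL, nickname=NULL, → literal Wes → Wes
id=11: preferred_name=Xiu → Xiu
id=12: preferred_name=NULL, nickname=NULL, → literal Wes → Wes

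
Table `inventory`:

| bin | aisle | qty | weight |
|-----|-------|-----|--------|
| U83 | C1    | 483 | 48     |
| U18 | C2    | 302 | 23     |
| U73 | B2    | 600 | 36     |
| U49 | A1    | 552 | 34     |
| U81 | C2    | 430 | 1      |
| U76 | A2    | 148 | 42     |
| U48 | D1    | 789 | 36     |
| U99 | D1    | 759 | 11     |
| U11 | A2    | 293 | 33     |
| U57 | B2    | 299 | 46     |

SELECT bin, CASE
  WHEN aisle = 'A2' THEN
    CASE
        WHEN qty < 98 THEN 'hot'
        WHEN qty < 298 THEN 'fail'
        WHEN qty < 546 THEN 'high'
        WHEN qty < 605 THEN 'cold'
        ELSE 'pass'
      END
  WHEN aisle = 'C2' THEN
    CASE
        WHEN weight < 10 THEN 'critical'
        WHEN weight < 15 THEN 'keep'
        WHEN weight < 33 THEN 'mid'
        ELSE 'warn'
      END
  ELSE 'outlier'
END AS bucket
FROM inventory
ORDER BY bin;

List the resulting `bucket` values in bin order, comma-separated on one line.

bin=U11: aisle='A2' → inner[qty < 298] → fail
bin=U18: aisle='C2' → inner[weight < 33] → mid
bin=U48: aisle='D1' → outer ELSE → outlier
bin=U49: aisle='A1' → outer ELSE → outlier
bin=U57: aisle='B2' → outer ELSE → outlier
bin=U73: aisle='B2' → outer ELSE → outlier
bin=U76: aisle='A2' → inner[qty < 298] → fail
bin=U81: aisle='C2' → inner[weight < 10] → critical
bin=U83: aisle='C1' → outer ELSE → outlier
bin=U99: aisle='D1' → outer ELSE → outlier

fail, mid, outlier, outlier, outlier, outlier, fail, critical, outlier, outlier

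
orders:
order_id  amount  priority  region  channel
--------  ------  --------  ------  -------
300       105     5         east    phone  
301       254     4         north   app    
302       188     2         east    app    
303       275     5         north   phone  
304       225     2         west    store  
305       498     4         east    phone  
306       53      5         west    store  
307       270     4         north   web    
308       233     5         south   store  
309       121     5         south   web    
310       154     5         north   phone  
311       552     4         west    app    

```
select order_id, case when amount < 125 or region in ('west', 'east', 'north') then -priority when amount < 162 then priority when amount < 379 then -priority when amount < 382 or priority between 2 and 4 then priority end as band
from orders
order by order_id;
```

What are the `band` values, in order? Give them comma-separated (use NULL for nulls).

order_id=300: amount < 125 or region in ('west', 'east', 'north') → -5
order_id=301: amount < 125 or region in ('west', 'east', 'north') → -4
order_id=302: amount < 125 or region in ('west', 'east', 'north') → -2
order_id=303: amount < 125 or region in ('west', 'east', 'north') → -5
order_id=304: amount < 125 or region in ('west', 'east', 'north') → -2
order_id=305: amount < 125 or region in ('west', 'east', 'north') → -4
order_id=306: amount < 125 or region in ('west', 'east', 'north') → -5
order_id=307: amount < 125 or region in ('west', 'east', 'north') → -4
order_id=308: amount < 379 → -5
order_id=309: amount < 125 or region in ('west', 'east', 'north') → -5
order_id=310: amount < 125 or region in ('west', 'east', 'north') → -5
order_id=311: amount < 125 or region in ('west', 'east', 'north') → -4

-5, -4, -2, -5, -2, -4, -5, -4, -5, -5, -5, -4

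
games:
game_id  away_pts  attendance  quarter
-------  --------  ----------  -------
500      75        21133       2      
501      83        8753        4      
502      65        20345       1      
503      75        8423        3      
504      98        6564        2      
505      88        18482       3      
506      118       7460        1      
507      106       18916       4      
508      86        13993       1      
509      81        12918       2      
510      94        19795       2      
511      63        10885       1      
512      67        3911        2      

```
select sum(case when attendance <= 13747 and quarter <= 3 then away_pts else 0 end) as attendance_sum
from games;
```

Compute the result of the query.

game_id=500: ✗
game_id=501: ✗
game_id=502: ✗
game_id=503: ✓ → 75
game_id=504: ✓ → 98
game_id=505: ✗
game_id=506: ✓ → 118
game_id=507: ✗
game_id=508: ✗
game_id=509: ✓ → 81
game_id=510: ✗
game_id=511: ✓ → 63
game_id=512: ✓ → 67
attendance_sum = 75 + 98 + 118 + 81 + 63 + 67 = 502

502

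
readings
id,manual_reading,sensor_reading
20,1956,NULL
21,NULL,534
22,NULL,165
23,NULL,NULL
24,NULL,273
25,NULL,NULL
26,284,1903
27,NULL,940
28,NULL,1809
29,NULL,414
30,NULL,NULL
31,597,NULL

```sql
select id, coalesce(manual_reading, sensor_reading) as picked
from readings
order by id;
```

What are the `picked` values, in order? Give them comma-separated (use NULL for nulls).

id=20: manual_reading=1956 → 1956
id=21: manual_reading=NULL, sensor_reading=534 → 534
id=22: manual_reading=NULL, sensor_reading=165 → 165
id=23: manual_reading=NULL, sensor_reading=NULL (all NULL) → NULL
id=24: manual_reading=NULL, sensor_reading=273 → 273
id=25: manual_reading=NULL, sensor_reading=NULL (all NULL) → NULL
id=26: manual_reading=284 → 284
id=27: manual_reading=NULL, sensor_reading=940 → 940
id=28: manual_reading=NULL, sensor_reading=1809 → 1809
id=29: manual_reading=NULL, sensor_reading=414 → 414
id=30: manual_reading=NULL, sensor_reading=NULL (all NULL) → NULL
id=31: manual_reading=597 → 597

1956, 534, 165, NULL, 273, NULL, 284, 940, 1809, 414, NULL, 597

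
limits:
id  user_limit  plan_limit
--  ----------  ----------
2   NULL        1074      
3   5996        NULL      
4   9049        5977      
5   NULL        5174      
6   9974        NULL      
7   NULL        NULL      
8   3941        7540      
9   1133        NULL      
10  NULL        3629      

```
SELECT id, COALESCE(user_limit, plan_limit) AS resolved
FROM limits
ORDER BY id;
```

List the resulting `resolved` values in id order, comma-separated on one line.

1074, 5996, 9049, 5174, 9974, NULL, 3941, 1133, 3629

id=2: user_limit=NULL, plan_limit=1074 → 1074
id=3: user_limit=5996 → 5996
id=4: user_limit=9049 → 9049
id=5: user_limit=NULL, plan_limit=5174 → 5174
id=6: user_limit=9974 → 9974
id=7: user_limit=NULL, plan_limit=NULL (all NULL) → NULL
id=8: user_limit=3941 → 3941
id=9: user_limit=1133 → 1133
id=10: user_limit=NULL, plan_limit=3629 → 3629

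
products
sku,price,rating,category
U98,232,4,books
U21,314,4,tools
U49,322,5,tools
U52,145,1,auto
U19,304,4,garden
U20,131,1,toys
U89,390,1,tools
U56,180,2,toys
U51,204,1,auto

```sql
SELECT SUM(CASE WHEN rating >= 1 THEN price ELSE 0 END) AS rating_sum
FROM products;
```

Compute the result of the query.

sku=U98: ✓ → 232
sku=U21: ✓ → 314
sku=U49: ✓ → 322
sku=U52: ✓ → 145
sku=U19: ✓ → 304
sku=U20: ✓ → 131
sku=U89: ✓ → 390
sku=U56: ✓ → 180
sku=U51: ✓ → 204
rating_sum = 232 + 314 + 322 + 145 + 304 + 131 + 390 + 180 + 204 = 2222

2222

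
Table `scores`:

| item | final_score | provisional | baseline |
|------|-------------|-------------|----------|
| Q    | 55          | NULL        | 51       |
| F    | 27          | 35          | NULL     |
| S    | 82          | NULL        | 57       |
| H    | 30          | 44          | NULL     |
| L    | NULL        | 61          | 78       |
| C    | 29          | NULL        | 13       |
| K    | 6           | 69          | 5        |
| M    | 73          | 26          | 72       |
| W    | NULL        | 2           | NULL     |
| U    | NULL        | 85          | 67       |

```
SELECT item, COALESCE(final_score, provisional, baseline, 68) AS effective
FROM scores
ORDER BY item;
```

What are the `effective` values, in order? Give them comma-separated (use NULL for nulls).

29, 27, 30, 6, 61, 73, 55, 82, 85, 2

item=C: final_score=29 → 29
item=F: final_score=27 → 27
item=H: final_score=30 → 30
item=K: final_score=6 → 6
item=L: final_score=NULL, provisional=61 → 61
item=M: final_score=73 → 73
item=Q: final_score=55 → 55
item=S: final_score=82 → 82
item=U: final_score=NULL, provisional=85 → 85
item=W: final_score=NULL, provisional=2 → 2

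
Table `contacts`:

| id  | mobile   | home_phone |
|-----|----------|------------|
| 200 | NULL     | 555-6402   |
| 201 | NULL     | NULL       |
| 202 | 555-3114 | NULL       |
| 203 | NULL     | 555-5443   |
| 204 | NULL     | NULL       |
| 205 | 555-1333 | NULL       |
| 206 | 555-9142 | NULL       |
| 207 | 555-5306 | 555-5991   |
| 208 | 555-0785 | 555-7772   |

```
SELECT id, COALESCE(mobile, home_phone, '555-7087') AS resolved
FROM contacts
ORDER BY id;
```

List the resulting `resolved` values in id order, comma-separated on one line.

id=200: mobile=NULL, home_phone=555-6402 → 555-6402
id=201: mobile=NULL, home_phone=NULL, → literal 555-7087 → 555-7087
id=202: mobile=555-3114 → 555-3114
id=203: mobile=NULL, home_phone=555-5443 → 555-5443
id=204: mobile=NULL, home_phone=NULL, → literal 555-7087 → 555-7087
id=205: mobile=555-1333 → 555-1333
id=206: mobile=555-9142 → 555-9142
id=207: mobile=555-5306 → 555-5306
id=208: mobile=555-0785 → 555-0785

555-6402, 555-7087, 555-3114, 555-5443, 555-7087, 555-1333, 555-9142, 555-5306, 555-0785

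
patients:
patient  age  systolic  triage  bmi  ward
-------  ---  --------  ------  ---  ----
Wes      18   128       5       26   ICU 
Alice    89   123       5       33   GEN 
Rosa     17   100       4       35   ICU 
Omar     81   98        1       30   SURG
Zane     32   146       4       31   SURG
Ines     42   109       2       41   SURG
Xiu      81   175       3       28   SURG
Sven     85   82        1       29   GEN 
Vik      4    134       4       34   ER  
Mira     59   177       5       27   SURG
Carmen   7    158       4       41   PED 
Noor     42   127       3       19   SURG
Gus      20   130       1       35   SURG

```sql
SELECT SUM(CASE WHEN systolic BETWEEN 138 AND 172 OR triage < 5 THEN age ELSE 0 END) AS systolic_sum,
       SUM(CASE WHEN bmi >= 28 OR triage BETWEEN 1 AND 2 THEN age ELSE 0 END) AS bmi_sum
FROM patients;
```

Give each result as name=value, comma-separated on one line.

systolic_sum=411, bmi_sum=458

[systolic_sum: systolic BETWEEN 138 AND 172 OR triage < 5]
patient=Wes: ✗
patient=Alice: ✗
patient=Rosa: ✓ → 17
patient=Omar: ✓ → 81
patient=Zane: ✓ → 32
patient=Ines: ✓ → 42
patient=Xiu: ✓ → 81
patient=Sven: ✓ → 85
patient=Vik: ✓ → 4
patient=Mira: ✗
patient=Carmen: ✓ → 7
patient=Noor: ✓ → 42
patient=Gus: ✓ → 20
systolic_sum = 17 + 81 + 32 + 42 + 81 + 85 + 4 + 7 + 42 + 20 = 411
—
[bmi_sum: bmi >= 28 OR triage BETWEEN 1 AND 2]
patient=Wes: ✗
patient=Alice: ✓ → 89
patient=Rosa: ✓ → 17
patient=Omar: ✓ → 81
patient=Zane: ✓ → 32
patient=Ines: ✓ → 42
patient=Xiu: ✓ → 81
patient=Sven: ✓ → 85
patient=Vik: ✓ → 4
patient=Mira: ✗
patient=Carmen: ✓ → 7
patient=Noor: ✗
patient=Gus: ✓ → 20
bmi_sum = 89 + 17 + 81 + 32 + 42 + 81 + 85 + 4 + 7 + 20 = 458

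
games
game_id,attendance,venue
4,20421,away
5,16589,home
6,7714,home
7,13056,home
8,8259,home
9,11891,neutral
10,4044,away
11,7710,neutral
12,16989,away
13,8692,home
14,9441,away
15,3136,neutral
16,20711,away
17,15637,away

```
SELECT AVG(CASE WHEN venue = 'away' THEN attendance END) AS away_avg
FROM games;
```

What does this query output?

game_id=4: ✓ → 20421
game_id=5: ✗
game_id=6: ✗
game_id=7: ✗
game_id=8: ✗
game_id=9: ✗
game_id=10: ✓ → 4044
game_id=11: ✗
game_id=12: ✓ → 16989
game_id=13: ✗
game_id=14: ✓ → 9441
game_id=15: ✗
game_id=16: ✓ → 20711
game_id=17: ✓ → 15637
away_avg = (20421 + 4044 + 16989 + 9441 + 20711 + 15637) / 6 = 14540.5

14540.5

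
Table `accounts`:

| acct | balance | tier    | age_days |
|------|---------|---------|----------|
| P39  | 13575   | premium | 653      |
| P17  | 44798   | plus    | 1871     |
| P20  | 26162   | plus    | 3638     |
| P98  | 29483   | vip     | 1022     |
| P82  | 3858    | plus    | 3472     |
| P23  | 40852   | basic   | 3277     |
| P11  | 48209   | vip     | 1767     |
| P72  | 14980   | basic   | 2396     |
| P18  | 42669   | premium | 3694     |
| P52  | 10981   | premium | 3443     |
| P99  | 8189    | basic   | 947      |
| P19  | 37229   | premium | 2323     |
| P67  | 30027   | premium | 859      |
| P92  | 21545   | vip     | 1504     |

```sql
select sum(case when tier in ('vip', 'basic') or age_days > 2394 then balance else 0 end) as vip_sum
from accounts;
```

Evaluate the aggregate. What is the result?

acct=P39: ✗
acct=P17: ✗
acct=P20: ✓ → 26162
acct=P98: ✓ → 29483
acct=P82: ✓ → 3858
acct=P23: ✓ → 40852
acct=P11: ✓ → 48209
acct=P72: ✓ → 14980
acct=P18: ✓ → 42669
acct=P52: ✓ → 10981
acct=P99: ✓ → 8189
acct=P19: ✗
acct=P67: ✗
acct=P92: ✓ → 21545
vip_sum = 26162 + 29483 + 3858 + 40852 + 48209 + 14980 + 42669 + 10981 + 8189 + 21545 = 246928

246928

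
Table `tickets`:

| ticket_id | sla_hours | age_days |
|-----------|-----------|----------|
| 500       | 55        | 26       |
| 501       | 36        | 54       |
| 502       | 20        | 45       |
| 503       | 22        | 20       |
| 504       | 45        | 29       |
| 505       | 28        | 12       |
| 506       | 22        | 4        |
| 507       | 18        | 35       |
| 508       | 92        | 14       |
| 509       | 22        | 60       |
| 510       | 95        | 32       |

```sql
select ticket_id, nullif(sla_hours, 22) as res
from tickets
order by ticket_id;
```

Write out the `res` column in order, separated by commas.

55, 36, 20, NULL, 45, 28, NULL, 18, 92, NULL, 95

ticket_id=500: sla_hours=55 vs 22: differ → 55
ticket_id=501: sla_hours=36 vs 22: differ → 36
ticket_id=502: sla_hours=20 vs 22: differ → 20
ticket_id=503: sla_hours=22 vs 22: equal → NULL
ticket_id=504: sla_hours=45 vs 22: differ → 45
ticket_id=505: sla_hours=28 vs 22: differ → 28
ticket_id=506: sla_hours=22 vs 22: equal → NULL
ticket_id=507: sla_hours=18 vs 22: differ → 18
ticket_id=508: sla_hours=92 vs 22: differ → 92
ticket_id=509: sla_hours=22 vs 22: equal → NULL
ticket_id=510: sla_hours=95 vs 22: differ → 95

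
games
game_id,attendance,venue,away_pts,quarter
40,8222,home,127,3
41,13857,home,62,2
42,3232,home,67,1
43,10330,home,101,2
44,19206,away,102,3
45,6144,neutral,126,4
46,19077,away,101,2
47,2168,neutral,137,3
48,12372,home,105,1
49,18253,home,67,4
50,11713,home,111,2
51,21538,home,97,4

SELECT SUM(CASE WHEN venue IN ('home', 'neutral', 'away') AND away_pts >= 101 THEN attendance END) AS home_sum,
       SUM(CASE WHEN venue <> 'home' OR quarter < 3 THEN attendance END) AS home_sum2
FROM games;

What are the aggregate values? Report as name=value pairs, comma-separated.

home_sum=89232, home_sum2=98099

[home_sum: venue IN ('home', 'neutral', 'away') AND away_pts >= 101]
game_id=40: ✓ → 8222
game_id=41: ✗
game_id=42: ✗
game_id=43: ✓ → 10330
game_id=44: ✓ → 19206
game_id=45: ✓ → 6144
game_id=46: ✓ → 19077
game_id=47: ✓ → 2168
game_id=48: ✓ → 12372
game_id=49: ✗
game_id=50: ✓ → 11713
game_id=51: ✗
home_sum = 8222 + 10330 + 19206 + 6144 + 19077 + 2168 + 12372 + 11713 = 89232
—
[home_sum2: venue <> 'home' OR quarter < 3]
game_id=40: ✗
game_id=41: ✓ → 13857
game_id=42: ✓ → 3232
game_id=43: ✓ → 10330
game_id=44: ✓ → 19206
game_id=45: ✓ → 6144
game_id=46: ✓ → 19077
game_id=47: ✓ → 2168
game_id=48: ✓ → 12372
game_id=49: ✗
game_id=50: ✓ → 11713
game_id=51: ✗
home_sum2 = 13857 + 3232 + 10330 + 19206 + 6144 + 19077 + 2168 + 12372 + 11713 = 98099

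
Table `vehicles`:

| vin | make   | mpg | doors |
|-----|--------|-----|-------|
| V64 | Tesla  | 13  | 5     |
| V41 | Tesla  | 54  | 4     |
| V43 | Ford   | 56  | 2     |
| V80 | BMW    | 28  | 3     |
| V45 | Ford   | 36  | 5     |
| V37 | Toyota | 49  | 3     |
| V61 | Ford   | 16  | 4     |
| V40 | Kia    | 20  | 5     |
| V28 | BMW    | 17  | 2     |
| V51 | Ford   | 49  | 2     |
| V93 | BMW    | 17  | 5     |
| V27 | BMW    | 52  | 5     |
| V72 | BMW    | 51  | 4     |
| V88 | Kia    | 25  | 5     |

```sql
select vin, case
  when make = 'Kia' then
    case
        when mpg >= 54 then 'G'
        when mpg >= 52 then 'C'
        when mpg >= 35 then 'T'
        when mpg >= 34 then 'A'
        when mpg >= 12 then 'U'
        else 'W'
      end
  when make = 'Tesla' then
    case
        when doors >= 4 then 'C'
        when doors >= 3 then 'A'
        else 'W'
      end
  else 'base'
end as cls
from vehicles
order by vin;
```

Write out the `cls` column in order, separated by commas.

vin=V27: make='BMW' → outer ELSE → base
vin=V28: make='BMW' → outer ELSE → base
vin=V37: make='Toyota' → outer ELSE → base
vin=V40: make='Kia' → inner[mpg >= 12] → U
vin=V41: make='Tesla' → inner[doors >= 4] → C
vin=V43: make='Ford' → outer ELSE → base
vin=V45: make='Ford' → outer ELSE → base
vin=V51: make='Ford' → outer ELSE → base
vin=V61: make='Ford' → outer ELSE → base
vin=V64: make='Tesla' → inner[doors >= 4] → C
vin=V72: make='BMW' → outer ELSE → base
vin=V80: make='BMW' → outer ELSE → base
vin=V88: make='Kia' → inner[mpg >= 12] → U
vin=V93: make='BMW' → outer ELSE → base

base, base, base, U, C, base, base, base, base, C, base, base, U, base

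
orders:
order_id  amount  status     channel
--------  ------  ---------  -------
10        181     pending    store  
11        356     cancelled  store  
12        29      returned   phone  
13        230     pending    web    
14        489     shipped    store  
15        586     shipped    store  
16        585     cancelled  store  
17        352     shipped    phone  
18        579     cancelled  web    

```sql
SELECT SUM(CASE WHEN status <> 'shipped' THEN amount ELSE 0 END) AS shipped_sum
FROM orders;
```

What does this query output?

1960

order_id=10: ✓ → 181
order_id=11: ✓ → 356
order_id=12: ✓ → 29
order_id=13: ✓ → 230
order_id=14: ✗
order_id=15: ✗
order_id=16: ✓ → 585
order_id=17: ✗
order_id=18: ✓ → 579
shipped_sum = 181 + 356 + 29 + 230 + 585 + 579 = 1960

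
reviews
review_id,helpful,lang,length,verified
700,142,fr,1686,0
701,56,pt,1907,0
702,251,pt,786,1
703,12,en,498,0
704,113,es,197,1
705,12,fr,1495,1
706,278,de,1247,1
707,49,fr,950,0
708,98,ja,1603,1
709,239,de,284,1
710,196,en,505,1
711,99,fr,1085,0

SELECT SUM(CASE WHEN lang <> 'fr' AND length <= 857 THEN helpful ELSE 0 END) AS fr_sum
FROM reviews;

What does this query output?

review_id=700: ✗
review_id=701: ✗
review_id=702: ✓ → 251
review_id=703: ✓ → 12
review_id=704: ✓ → 113
review_id=705: ✗
review_id=706: ✗
review_id=707: ✗
review_id=708: ✗
review_id=709: ✓ → 239
review_id=710: ✓ → 196
review_id=711: ✗
fr_sum = 251 + 12 + 113 + 239 + 196 = 811

811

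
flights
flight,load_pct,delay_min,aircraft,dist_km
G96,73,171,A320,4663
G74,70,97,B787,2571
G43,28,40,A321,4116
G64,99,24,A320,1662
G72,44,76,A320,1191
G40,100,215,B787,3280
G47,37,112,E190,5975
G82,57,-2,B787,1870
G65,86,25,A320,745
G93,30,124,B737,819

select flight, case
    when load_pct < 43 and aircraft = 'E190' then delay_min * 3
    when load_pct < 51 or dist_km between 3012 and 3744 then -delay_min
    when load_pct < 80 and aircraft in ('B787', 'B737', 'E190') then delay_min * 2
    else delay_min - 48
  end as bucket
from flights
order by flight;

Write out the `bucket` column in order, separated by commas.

-215, -40, 336, -24, -23, -76, 194, -4, -124, 123

flight=G40: load_pct < 51 or dist_km between 3012 and 3744 → -215
flight=G43: load_pct < 51 or dist_km between 3012 and 3744 → -40
flight=G47: load_pct < 43 and aircraft = 'E190' → 336
flight=G64: ELSE → -24
flight=G65: ELSE → -23
flight=G72: load_pct < 51 or dist_km between 3012 and 3744 → -76
flight=G74: load_pct < 80 and aircraft in ('B787', 'B737', 'E190') → 194
flight=G82: load_pct < 80 and aircraft in ('B787', 'B737', 'E190') → -4
flight=G93: load_pct < 51 or dist_km between 3012 and 3744 → -124
flight=G96: ELSE → 123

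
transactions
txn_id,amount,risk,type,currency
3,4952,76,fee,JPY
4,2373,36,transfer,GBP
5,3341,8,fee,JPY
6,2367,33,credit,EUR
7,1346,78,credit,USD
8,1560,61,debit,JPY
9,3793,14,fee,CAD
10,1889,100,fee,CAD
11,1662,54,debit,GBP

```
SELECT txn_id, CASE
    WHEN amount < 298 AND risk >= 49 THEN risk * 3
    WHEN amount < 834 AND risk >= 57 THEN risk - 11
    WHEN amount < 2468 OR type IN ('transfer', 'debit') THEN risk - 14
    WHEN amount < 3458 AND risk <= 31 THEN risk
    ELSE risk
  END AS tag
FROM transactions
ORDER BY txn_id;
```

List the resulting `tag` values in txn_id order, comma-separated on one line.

76, 22, 8, 19, 64, 47, 14, 86, 40

txn_id=3: ELSE → 76
txn_id=4: amount < 2468 OR type IN ('transfer', 'debit') → 22
txn_id=5: amount < 3458 AND risk <= 31 → 8
txn_id=6: amount < 2468 OR type IN ('transfer', 'debit') → 19
txn_id=7: amount < 2468 OR type IN ('transfer', 'debit') → 64
txn_id=8: amount < 2468 OR type IN ('transfer', 'debit') → 47
txn_id=9: ELSE → 14
txn_id=10: amount < 2468 OR type IN ('transfer', 'debit') → 86
txn_id=11: amount < 2468 OR type IN ('transfer', 'debit') → 40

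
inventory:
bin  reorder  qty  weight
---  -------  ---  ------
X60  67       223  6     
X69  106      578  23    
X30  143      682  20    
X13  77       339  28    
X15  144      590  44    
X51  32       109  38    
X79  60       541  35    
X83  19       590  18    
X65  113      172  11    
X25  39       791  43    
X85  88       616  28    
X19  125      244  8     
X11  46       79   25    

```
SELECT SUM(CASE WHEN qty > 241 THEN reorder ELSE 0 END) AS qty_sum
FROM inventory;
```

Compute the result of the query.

801

bin=X60: ✗
bin=X69: ✓ → 106
bin=X30: ✓ → 143
bin=X13: ✓ → 77
bin=X15: ✓ → 144
bin=X51: ✗
bin=X79: ✓ → 60
bin=X83: ✓ → 19
bin=X65: ✗
bin=X25: ✓ → 39
bin=X85: ✓ → 88
bin=X19: ✓ → 125
bin=X11: ✗
qty_sum = 106 + 143 + 77 + 144 + 60 + 19 + 39 + 88 + 125 = 801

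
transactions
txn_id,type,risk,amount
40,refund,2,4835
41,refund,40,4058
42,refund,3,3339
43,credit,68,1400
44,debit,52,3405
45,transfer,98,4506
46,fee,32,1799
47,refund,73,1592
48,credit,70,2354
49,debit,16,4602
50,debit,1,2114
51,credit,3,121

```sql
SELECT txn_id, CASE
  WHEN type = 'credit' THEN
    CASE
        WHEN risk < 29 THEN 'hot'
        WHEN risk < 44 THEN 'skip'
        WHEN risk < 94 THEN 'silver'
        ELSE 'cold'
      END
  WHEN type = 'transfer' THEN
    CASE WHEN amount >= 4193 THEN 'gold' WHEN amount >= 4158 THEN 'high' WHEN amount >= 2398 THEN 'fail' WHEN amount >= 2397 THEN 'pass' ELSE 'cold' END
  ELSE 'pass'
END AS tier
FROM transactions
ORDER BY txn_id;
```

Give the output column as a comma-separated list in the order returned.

pass, pass, pass, silver, pass, gold, pass, pass, silver, pass, pass, hot

txn_id=40: type='refund' → outer ELSE → pass
txn_id=41: type='refund' → outer ELSE → pass
txn_id=42: type='refund' → outer ELSE → pass
txn_id=43: type='credit' → inner[risk < 94] → silver
txn_id=44: type='debit' → outer ELSE → pass
txn_id=45: type='transfer' → inner[amount >= 4193] → gold
txn_id=46: type='fee' → outer ELSE → pass
txn_id=47: type='refund' → outer ELSE → pass
txn_id=48: type='credit' → inner[risk < 94] → silver
txn_id=49: type='debit' → outer ELSE → pass
txn_id=50: type='debit' → outer ELSE → pass
txn_id=51: type='credit' → inner[risk < 29] → hot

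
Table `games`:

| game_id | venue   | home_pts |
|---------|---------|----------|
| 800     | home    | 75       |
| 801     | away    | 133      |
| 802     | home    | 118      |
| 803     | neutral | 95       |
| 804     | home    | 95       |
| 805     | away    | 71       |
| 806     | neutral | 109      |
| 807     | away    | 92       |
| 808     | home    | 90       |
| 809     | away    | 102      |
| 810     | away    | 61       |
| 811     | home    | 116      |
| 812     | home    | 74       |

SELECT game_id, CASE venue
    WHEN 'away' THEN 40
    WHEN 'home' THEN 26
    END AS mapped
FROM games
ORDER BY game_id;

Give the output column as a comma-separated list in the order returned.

game_id=800: venue='home' → 26
game_id=801: venue='away' → 40
game_id=802: venue='home' → 26
game_id=803: (no match → NULL) → NULL
game_id=804: venue='home' → 26
game_id=805: venue='away' → 40
game_id=806: (no match → NULL) → NULL
game_id=807: venue='away' → 40
game_id=808: venue='home' → 26
game_id=809: venue='away' → 40
game_id=810: venue='away' → 40
game_id=811: venue='home' → 26
game_id=812: venue='home' → 26

26, 40, 26, NULL, 26, 40, NULL, 40, 26, 40, 40, 26, 26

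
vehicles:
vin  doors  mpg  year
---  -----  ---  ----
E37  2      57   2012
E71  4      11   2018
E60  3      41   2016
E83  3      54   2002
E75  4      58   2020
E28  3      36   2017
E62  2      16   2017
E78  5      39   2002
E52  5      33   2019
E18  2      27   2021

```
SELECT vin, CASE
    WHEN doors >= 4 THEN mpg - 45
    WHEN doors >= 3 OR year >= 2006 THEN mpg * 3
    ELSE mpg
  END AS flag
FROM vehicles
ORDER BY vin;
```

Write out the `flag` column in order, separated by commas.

81, 108, 171, -12, 123, 48, -34, 13, -6, 162

vin=E18: doors >= 3 OR year >= 2006 → 81
vin=E28: doors >= 3 OR year >= 2006 → 108
vin=E37: doors >= 3 OR year >= 2006 → 171
vin=E52: doors >= 4 → -12
vin=E60: doors >= 3 OR year >= 2006 → 123
vin=E62: doors >= 3 OR year >= 2006 → 48
vin=E71: doors >= 4 → -34
vin=E75: doors >= 4 → 13
vin=E78: doors >= 4 → -6
vin=E83: doors >= 3 OR year >= 2006 → 162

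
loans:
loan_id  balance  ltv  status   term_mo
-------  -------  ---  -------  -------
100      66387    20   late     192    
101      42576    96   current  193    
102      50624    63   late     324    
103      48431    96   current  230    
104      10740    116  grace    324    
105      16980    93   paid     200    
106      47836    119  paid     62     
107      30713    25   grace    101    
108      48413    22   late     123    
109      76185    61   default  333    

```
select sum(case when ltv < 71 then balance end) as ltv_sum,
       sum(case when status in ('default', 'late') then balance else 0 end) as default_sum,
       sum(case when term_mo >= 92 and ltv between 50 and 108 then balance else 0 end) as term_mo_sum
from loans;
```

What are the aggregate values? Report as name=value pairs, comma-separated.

[ltv_sum: ltv < 71]
loan_id=100: ✓ → 66387
loan_id=101: ✗
loan_id=102: ✓ → 50624
loan_id=103: ✗
loan_id=104: ✗
loan_id=105: ✗
loan_id=106: ✗
loan_id=107: ✓ → 30713
loan_id=108: ✓ → 48413
loan_id=109: ✓ → 76185
ltv_sum = 66387 + 50624 + 30713 + 48413 + 76185 = 272322
—
[default_sum: status in ('default', 'late')]
loan_id=100: ✓ → 66387
loan_id=101: ✗
loan_id=102: ✓ → 50624
loan_id=103: ✗
loan_id=104: ✗
loan_id=105: ✗
loan_id=106: ✗
loan_id=107: ✗
loan_id=108: ✓ → 48413
loan_id=109: ✓ → 76185
default_sum = 66387 + 50624 + 48413 + 76185 = 241609
—
[term_mo_sum: term_mo >= 92 and ltv between 50 and 108]
loan_id=100: ✗
loan_id=101: ✓ → 42576
loan_id=102: ✓ → 50624
loan_id=103: ✓ → 48431
loan_id=104: ✗
loan_id=105: ✓ → 16980
loan_id=106: ✗
loan_id=107: ✗
loan_id=108: ✗
loan_id=109: ✓ → 76185
term_mo_sum = 42576 + 50624 + 48431 + 16980 + 76185 = 234796

ltv_sum=272322, default_sum=241609, term_mo_sum=234796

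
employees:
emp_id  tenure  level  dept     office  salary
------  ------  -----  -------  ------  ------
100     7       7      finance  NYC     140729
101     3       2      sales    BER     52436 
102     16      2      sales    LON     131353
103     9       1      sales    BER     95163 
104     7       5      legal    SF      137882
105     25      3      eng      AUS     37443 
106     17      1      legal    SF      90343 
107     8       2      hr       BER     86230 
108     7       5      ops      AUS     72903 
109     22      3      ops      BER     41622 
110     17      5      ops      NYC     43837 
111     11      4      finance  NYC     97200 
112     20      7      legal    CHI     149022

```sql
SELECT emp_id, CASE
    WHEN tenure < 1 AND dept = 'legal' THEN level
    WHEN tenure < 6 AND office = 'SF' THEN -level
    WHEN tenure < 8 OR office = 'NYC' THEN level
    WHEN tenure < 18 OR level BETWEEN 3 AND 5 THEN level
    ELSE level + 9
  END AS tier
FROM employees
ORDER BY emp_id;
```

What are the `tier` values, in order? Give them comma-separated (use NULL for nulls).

emp_id=100: tenure < 8 OR office = 'NYC' → 7
emp_id=101: tenure < 8 OR office = 'NYC' → 2
emp_id=102: tenure < 18 OR level BETWEEN 3 AND 5 → 2
emp_id=103: tenure < 18 OR level BETWEEN 3 AND 5 → 1
emp_id=104: tenure < 8 OR office = 'NYC' → 5
emp_id=105: tenure < 18 OR level BETWEEN 3 AND 5 → 3
emp_id=106: tenure < 18 OR level BETWEEN 3 AND 5 → 1
emp_id=107: tenure < 18 OR level BETWEEN 3 AND 5 → 2
emp_id=108: tenure < 8 OR office = 'NYC' → 5
emp_id=109: tenure < 18 OR level BETWEEN 3 AND 5 → 3
emp_id=110: tenure < 8 OR office = 'NYC' → 5
emp_id=111: tenure < 8 OR office = 'NYC' → 4
emp_id=112: ELSE → 16

7, 2, 2, 1, 5, 3, 1, 2, 5, 3, 5, 4, 16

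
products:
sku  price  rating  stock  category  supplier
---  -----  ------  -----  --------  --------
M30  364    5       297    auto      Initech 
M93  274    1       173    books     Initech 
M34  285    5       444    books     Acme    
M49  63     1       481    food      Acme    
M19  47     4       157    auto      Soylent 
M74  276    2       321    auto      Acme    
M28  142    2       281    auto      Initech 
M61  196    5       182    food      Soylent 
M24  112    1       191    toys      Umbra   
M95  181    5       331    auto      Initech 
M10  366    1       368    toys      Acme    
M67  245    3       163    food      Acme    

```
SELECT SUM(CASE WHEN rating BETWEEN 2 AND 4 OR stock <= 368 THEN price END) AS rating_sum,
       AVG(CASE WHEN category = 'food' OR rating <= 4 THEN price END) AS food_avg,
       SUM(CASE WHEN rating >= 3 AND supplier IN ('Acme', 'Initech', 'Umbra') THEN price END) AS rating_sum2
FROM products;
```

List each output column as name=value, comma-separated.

rating_sum=2203, food_avg=191.2222222222, rating_sum2=1075

[rating_sum: rating BETWEEN 2 AND 4 OR stock <= 368]
sku=M30: ✓ → 364
sku=M93: ✓ → 274
sku=M34: ✗
sku=M49: ✗
sku=M19: ✓ → 47
sku=M74: ✓ → 276
sku=M28: ✓ → 142
sku=M61: ✓ → 196
sku=M24: ✓ → 112
sku=M95: ✓ → 181
sku=M10: ✓ → 366
sku=M67: ✓ → 245
rating_sum = 364 + 274 + 47 + 276 + 142 + 196 + 112 + 181 + 366 + 245 = 2203
—
[food_avg: category = 'food' OR rating <= 4]
sku=M30: ✗
sku=M93: ✓ → 274
sku=M34: ✗
sku=M49: ✓ → 63
sku=M19: ✓ → 47
sku=M74: ✓ → 276
sku=M28: ✓ → 142
sku=M61: ✓ → 196
sku=M24: ✓ → 112
sku=M95: ✗
sku=M10: ✓ → 366
sku=M67: ✓ → 245
food_avg = (274 + 63 + 47 + 276 + 142 + 196 + 112 + 366 + 245) / 9 = 191.2222222222
—
[rating_sum2: rating >= 3 AND supplier IN ('Acme', 'Initech', 'Umbra')]
sku=M30: ✓ → 364
sku=M93: ✗
sku=M34: ✓ → 285
sku=M49: ✗
sku=M19: ✗
sku=M74: ✗
sku=M28: ✗
sku=M61: ✗
sku=M24: ✗
sku=M95: ✓ → 181
sku=M10: ✗
sku=M67: ✓ → 245
rating_sum2 = 364 + 285 + 181 + 245 = 1075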